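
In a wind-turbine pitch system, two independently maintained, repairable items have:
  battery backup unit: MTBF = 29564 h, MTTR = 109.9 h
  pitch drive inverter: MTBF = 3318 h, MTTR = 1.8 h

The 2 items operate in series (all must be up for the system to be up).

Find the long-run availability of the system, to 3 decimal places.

A(battery backup unit) = MTBF/(MTBF+MTTR) = 29564/(29564+109.9) = 0.996296
A(pitch drive inverter) = MTBF/(MTBF+MTTR) = 3318/(3318+1.8) = 0.999458
Series availability: 0.996296 × 0.999458 = 0.996

0.996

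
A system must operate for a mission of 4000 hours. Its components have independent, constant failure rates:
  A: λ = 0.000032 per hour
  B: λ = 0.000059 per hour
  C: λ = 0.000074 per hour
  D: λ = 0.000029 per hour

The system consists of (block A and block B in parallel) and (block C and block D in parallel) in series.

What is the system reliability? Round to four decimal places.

R(A) = exp(−0.000032 × 4000) = 0.879853
R(B) = exp(−0.000059 × 4000) = 0.789781
R(C) = exp(−0.000074 × 4000) = 0.743787
R(D) = exp(−0.000029 × 4000) = 0.890475
Parallel (A and B): 1 − (1 − 0.879853)(1 − 0.789781) = 0.974743
Parallel (C and D): 1 − (1 − 0.743787)(1 − 0.890475) = 0.971938
Series ([0.974743] and [0.971938]): 0.974743 × 0.971938 = 0.9474

0.9474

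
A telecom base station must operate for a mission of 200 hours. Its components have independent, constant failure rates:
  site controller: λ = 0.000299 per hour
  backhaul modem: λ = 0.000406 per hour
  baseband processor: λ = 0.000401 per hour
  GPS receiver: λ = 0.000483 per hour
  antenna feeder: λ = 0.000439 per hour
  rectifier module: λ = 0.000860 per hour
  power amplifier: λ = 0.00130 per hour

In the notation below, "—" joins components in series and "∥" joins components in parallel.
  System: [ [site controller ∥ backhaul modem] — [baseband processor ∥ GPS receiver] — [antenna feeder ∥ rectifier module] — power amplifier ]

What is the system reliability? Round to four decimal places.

0.7520

R(site controller) = exp(−0.000299 × 200) = 0.941953
R(backhaul modem) = exp(−0.000406 × 200) = 0.922009
R(baseband processor) = exp(−0.000401 × 200) = 0.922932
R(GPS receiver) = exp(−0.000483 × 200) = 0.907919
R(antenna feeder) = exp(−0.000439 × 200) = 0.915944
R(rectifier module) = exp(−0.000860 × 200) = 0.841979
R(power amplifier) = exp(−0.00130 × 200) = 0.771052
Parallel (site controller and backhaul modem): 1 − (1 − 0.941953)(1 − 0.922009) = 0.995473
Parallel (baseband processor and GPS receiver): 1 − (1 − 0.922932)(1 − 0.907919) = 0.992904
Parallel (antenna feeder and rectifier module): 1 − (1 − 0.915944)(1 − 0.841979) = 0.986717
Series ([0.995473], [0.992904], [0.986717], and power amplifier): 0.995473 × 0.992904 × 0.986717 × 0.771052 = 0.7520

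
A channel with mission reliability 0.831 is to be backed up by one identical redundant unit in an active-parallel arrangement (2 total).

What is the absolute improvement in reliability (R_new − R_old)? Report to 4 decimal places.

R_before = 0.831
R_after = 1 − (1 − 0.831)^2 = 0.9714
ΔR = 0.9714 − 0.831 = 0.1404

0.1404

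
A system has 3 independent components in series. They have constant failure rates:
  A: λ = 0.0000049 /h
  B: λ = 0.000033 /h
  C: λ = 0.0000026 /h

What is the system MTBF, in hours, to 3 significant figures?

Series of exponential components: λ_sys = Σ λ_i
λ_sys = 0.0000049 + 0.000033 + 0.0000026 = 4.0500e-05 /h
MTBF = 1 / λ_sys = 24700 h

24700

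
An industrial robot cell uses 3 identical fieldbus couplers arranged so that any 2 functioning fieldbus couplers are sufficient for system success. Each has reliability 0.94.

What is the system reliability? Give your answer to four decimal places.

R = Σ_{i=2}^{3} C(3,i) p^i (1−p)^{3−i} with p = 0.94
C(3,2)·0.94^2·0.06^1 = 0.159048
C(3,3)·0.94^3·0.06^0 = 0.830584
Sum = 0.9896

0.9896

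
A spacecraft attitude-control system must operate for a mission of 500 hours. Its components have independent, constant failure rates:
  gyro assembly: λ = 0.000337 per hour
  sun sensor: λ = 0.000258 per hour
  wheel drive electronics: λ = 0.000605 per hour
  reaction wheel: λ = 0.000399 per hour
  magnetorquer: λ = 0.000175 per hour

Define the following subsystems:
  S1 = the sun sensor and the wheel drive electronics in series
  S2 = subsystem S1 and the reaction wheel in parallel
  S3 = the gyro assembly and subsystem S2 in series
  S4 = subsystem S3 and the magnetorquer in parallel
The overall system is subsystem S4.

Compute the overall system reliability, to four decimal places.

R(gyro assembly) = exp(−0.000337 × 500) = 0.844931
R(sun sensor) = exp(−0.000258 × 500) = 0.878974
R(wheel drive electronics) = exp(−0.000605 × 500) = 0.738968
R(reaction wheel) = exp(−0.000399 × 500) = 0.819140
R(magnetorquer) = exp(−0.000175 × 500) = 0.916219
Series (sun sensor and wheel drive electronics): 0.878974 × 0.738968 = 0.649534
Parallel ([0.649534] and reaction wheel): 1 − (1 − 0.649534)(1 − 0.819140) = 0.936615
Series (gyro assembly and [0.936615]): 0.844931 × 0.936615 = 0.791375
Parallel ([0.791375] and magnetorquer): 1 − (1 − 0.791375)(1 − 0.916219) = 0.9825

0.9825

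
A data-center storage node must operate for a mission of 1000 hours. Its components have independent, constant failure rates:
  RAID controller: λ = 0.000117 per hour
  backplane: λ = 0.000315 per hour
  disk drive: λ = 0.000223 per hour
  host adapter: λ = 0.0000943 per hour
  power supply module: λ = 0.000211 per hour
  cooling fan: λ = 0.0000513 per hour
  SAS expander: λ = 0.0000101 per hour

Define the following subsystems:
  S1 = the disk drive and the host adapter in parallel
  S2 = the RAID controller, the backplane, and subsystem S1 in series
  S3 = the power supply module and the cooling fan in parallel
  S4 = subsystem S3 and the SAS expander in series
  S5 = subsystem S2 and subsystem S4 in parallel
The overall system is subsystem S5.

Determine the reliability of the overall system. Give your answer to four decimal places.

R(RAID controller) = exp(−0.000117 × 1000) = 0.889585
R(backplane) = exp(−0.000315 × 1000) = 0.729789
R(disk drive) = exp(−0.000223 × 1000) = 0.800115
R(host adapter) = exp(−0.0000943 × 1000) = 0.910010
R(power supply module) = exp(−0.000211 × 1000) = 0.809774
R(cooling fan) = exp(−0.0000513 × 1000) = 0.949994
R(SAS expander) = exp(−0.0000101 × 1000) = 0.989951
Parallel (disk drive and host adapter): 1 − (1 − 0.800115)(1 − 0.910010) = 0.982012
Series (RAID controller, backplane, and [0.982012]): 0.889585 × 0.729789 × 0.982012 = 0.637531
Parallel (power supply module and cooling fan): 1 − (1 − 0.809774)(1 − 0.949994) = 0.990488
Series ([0.990488] and SAS expander): 0.990488 × 0.989951 = 0.980535
Parallel ([0.637531] and [0.980535]): 1 − (1 − 0.637531)(1 − 0.980535) = 0.9929

0.9929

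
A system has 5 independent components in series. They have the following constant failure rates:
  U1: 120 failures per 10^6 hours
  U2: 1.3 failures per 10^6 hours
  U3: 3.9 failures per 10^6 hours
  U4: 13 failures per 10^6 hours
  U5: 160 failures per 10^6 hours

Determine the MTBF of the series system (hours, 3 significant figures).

3350

Series of exponential components: λ_sys = Σ λ_i
λ_sys = 0.00012 + 0.0000013 + 0.0000039 + 0.000013 + 0.00016 = 2.9820e-04 /h
MTBF = 1 / λ_sys = 3350 h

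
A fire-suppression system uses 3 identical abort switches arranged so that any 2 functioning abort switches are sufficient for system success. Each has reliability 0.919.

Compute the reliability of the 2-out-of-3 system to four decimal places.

0.9814

R = Σ_{i=2}^{3} C(3,i) p^i (1−p)^{3−i} with p = 0.919
C(3,2)·0.919^2·0.081^1 = 0.205228
C(3,3)·0.919^3·0.081^0 = 0.776152
Sum = 0.9814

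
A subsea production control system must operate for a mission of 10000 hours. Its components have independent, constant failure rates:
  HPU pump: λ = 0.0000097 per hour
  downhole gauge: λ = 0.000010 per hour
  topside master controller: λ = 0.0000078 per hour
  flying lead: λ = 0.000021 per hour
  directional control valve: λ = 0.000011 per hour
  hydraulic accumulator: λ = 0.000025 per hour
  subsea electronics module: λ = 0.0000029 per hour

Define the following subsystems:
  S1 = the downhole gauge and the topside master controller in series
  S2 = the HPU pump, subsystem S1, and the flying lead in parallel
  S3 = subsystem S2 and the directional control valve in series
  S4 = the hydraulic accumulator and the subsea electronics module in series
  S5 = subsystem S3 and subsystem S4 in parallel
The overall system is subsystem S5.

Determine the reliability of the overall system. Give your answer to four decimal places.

R(HPU pump) = exp(−0.0000097 × 10000) = 0.907556
R(downhole gauge) = exp(−0.000010 × 10000) = 0.904837
R(topside master controller) = exp(−0.0000078 × 10000) = 0.924964
R(flying lead) = exp(−0.000021 × 10000) = 0.810584
R(directional control valve) = exp(−0.000011 × 10000) = 0.895834
R(hydraulic accumulator) = exp(−0.000025 × 10000) = 0.778801
R(subsea electronics module) = exp(−0.0000029 × 10000) = 0.971416
Series (downhole gauge and topside master controller): 0.904837 × 0.924964 = 0.836942
Parallel (HPU pump, [0.836942], and flying lead): 1 − (1 − 0.907556)(1 − 0.836942)(1 − 0.810584) = 0.997145
Series ([0.997145] and directional control valve): 0.997145 × 0.895834 = 0.893276
Series (hydraulic accumulator and subsea electronics module): 0.778801 × 0.971416 = 0.756540
Parallel ([0.893276] and [0.756540]): 1 − (1 − 0.893276)(1 − 0.756540) = 0.9740

0.9740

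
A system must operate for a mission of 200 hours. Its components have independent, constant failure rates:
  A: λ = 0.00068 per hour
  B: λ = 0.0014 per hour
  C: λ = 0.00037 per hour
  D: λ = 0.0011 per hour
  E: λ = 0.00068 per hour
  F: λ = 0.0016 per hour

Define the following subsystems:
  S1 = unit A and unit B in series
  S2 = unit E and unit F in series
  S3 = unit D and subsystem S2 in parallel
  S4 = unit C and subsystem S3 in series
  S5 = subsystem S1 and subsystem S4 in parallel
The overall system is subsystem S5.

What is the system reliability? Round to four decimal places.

R(A) = exp(−0.00068 × 200) = 0.872843
R(B) = exp(−0.0014 × 200) = 0.755784
R(C) = exp(−0.00037 × 200) = 0.928672
R(D) = exp(−0.0011 × 200) = 0.802519
R(E) = exp(−0.00068 × 200) = 0.872843
R(F) = exp(−0.0016 × 200) = 0.726149
Series (A and B): 0.872843 × 0.755784 = 0.659681
Series (E and F): 0.872843 × 0.726149 = 0.633814
Parallel (D and [0.633814]): 1 − (1 − 0.802519)(1 − 0.633814) = 0.927685
Series (C and [0.927685]): 0.928672 × 0.927685 = 0.861515
Parallel ([0.659681] and [0.861515]): 1 − (1 − 0.659681)(1 − 0.861515) = 0.9529

0.9529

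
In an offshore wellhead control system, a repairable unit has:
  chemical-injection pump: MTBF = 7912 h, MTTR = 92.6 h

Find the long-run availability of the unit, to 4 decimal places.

A(chemical-injection pump) = MTBF/(MTBF+MTTR) = 7912/(7912+92.6) = 0.9884

0.9884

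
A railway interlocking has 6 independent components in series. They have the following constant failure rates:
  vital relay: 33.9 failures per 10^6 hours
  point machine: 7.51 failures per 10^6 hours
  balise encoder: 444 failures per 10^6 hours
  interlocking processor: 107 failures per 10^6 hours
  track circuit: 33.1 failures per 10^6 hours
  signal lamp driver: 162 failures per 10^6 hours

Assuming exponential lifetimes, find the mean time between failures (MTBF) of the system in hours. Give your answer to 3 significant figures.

Series of exponential components: λ_sys = Σ λ_i
λ_sys = 0.0000339 + 0.00000751 + 0.000444 + 0.000107 + 0.0000331 + 0.000162 = 7.8751e-04 /h
MTBF = 1 / λ_sys = 1270 h

1270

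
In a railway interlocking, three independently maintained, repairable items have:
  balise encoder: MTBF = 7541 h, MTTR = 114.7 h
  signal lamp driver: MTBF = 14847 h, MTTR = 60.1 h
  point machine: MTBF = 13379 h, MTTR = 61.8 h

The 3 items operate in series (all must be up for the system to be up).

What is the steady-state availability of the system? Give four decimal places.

A(balise encoder) = MTBF/(MTBF+MTTR) = 7541/(7541+114.7) = 0.985018
A(signal lamp driver) = MTBF/(MTBF+MTTR) = 14847/(14847+60.1) = 0.995968
A(point machine) = MTBF/(MTBF+MTTR) = 13379/(13379+61.8) = 0.995402
Series availability: 0.985018 × 0.995968 × 0.995402 = 0.9765

0.9765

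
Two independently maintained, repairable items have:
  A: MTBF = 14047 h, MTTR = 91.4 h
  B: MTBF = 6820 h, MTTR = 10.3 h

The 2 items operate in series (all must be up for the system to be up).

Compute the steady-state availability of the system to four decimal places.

0.9920

A(A) = MTBF/(MTBF+MTTR) = 14047/(14047+91.4) = 0.993535
A(B) = MTBF/(MTBF+MTTR) = 6820/(6820+10.3) = 0.998492
Series availability: 0.993535 × 0.998492 = 0.9920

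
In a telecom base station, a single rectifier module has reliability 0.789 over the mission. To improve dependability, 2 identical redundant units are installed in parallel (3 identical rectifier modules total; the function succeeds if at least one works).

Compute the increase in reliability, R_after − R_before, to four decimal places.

0.2016

R_before = 0.789
R_after = 1 − (1 − 0.789)^3 = 0.9906
ΔR = 0.9906 − 0.789 = 0.2016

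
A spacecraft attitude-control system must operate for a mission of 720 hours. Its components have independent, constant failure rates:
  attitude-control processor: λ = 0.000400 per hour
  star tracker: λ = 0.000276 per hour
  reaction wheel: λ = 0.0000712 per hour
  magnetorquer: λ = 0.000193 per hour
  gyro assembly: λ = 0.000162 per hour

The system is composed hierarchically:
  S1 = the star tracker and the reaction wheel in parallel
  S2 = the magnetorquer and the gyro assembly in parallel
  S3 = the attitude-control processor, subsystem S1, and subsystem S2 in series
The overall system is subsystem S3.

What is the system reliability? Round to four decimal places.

R(attitude-control processor) = exp(−0.000400 × 720) = 0.749762
R(star tracker) = exp(−0.000276 × 720) = 0.819779
R(reaction wheel) = exp(−0.0000712 × 720) = 0.950028
R(magnetorquer) = exp(−0.000193 × 720) = 0.870263
R(gyro assembly) = exp(−0.000162 × 720) = 0.889906
Parallel (star tracker and reaction wheel): 1 − (1 − 0.819779)(1 − 0.950028) = 0.990994
Parallel (magnetorquer and gyro assembly): 1 − (1 − 0.870263)(1 − 0.889906) = 0.985717
Series (attitude-control processor, [0.990994], and [0.985717]): 0.749762 × 0.990994 × 0.985717 = 0.7324

0.7324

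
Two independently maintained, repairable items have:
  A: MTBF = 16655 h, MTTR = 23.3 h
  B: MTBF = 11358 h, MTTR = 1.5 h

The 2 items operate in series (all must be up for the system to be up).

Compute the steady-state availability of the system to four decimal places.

0.9985

A(A) = MTBF/(MTBF+MTTR) = 16655/(16655+23.3) = 0.998603
A(B) = MTBF/(MTBF+MTTR) = 11358/(11358+1.5) = 0.999868
Series availability: 0.998603 × 0.999868 = 0.9985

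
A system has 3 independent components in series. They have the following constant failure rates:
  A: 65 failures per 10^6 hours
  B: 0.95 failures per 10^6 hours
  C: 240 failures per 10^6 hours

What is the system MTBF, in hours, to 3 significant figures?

Series of exponential components: λ_sys = Σ λ_i
λ_sys = 0.000065 + 0.00000095 + 0.00024 = 3.0595e-04 /h
MTBF = 1 / λ_sys = 3270 h

3270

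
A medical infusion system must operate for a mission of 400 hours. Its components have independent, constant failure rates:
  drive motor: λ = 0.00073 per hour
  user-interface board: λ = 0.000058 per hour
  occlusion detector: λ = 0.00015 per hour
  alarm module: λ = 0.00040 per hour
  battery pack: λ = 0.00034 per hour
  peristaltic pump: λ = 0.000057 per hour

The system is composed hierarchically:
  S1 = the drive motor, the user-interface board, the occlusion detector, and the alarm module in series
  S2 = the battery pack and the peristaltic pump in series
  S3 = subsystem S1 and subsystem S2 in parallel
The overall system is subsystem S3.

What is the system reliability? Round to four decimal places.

0.9391

R(drive motor) = exp(−0.00073 × 400) = 0.746769
R(user-interface board) = exp(−0.000058 × 400) = 0.977067
R(occlusion detector) = exp(−0.00015 × 400) = 0.941765
R(alarm module) = exp(−0.00040 × 400) = 0.852144
R(battery pack) = exp(−0.00034 × 400) = 0.872843
R(peristaltic pump) = exp(−0.000057 × 400) = 0.977458
Series (drive motor, user-interface board, occlusion detector, and alarm module): 0.746769 × 0.977067 × 0.941765 × 0.852144 = 0.585553
Series (battery pack and peristaltic pump): 0.872843 × 0.977458 = 0.853167
Parallel ([0.585553] and [0.853167]): 1 − (1 − 0.585553)(1 − 0.853167) = 0.9391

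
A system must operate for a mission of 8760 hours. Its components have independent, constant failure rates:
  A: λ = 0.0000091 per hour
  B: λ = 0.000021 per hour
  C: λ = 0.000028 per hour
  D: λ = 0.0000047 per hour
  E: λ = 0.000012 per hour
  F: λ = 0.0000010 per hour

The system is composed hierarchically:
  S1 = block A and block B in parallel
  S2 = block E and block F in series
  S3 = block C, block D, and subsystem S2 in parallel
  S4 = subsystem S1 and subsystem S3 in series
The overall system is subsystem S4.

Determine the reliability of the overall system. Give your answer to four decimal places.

0.9862

R(A) = exp(−0.0000091 × 8760) = 0.923379
R(B) = exp(−0.000021 × 8760) = 0.831969
R(C) = exp(−0.000028 × 8760) = 0.782485
R(D) = exp(−0.0000047 × 8760) = 0.959664
R(E) = exp(−0.000012 × 8760) = 0.900216
R(F) = exp(−0.0000010 × 8760) = 0.991278
Parallel (A and B): 1 − (1 − 0.923379)(1 − 0.831969) = 0.987125
Series (E and F): 0.900216 × 0.991278 = 0.892364
Parallel (C, D, and [0.892364]): 1 − (1 − 0.782485)(1 − 0.959664)(1 − 0.892364) = 0.999056
Series ([0.987125] and [0.999056]): 0.987125 × 0.999056 = 0.9862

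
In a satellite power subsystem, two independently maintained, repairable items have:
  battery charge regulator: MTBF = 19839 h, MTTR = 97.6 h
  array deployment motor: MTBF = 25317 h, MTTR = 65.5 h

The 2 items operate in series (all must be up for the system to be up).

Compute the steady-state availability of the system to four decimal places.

0.9925

A(battery charge regulator) = MTBF/(MTBF+MTTR) = 19839/(19839+97.6) = 0.995104
A(array deployment motor) = MTBF/(MTBF+MTTR) = 25317/(25317+65.5) = 0.997419
Series availability: 0.995104 × 0.997419 = 0.9925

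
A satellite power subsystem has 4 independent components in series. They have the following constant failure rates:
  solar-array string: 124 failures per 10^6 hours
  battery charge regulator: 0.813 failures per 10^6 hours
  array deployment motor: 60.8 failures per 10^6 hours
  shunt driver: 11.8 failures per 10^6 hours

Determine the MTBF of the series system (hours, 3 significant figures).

5070

Series of exponential components: λ_sys = Σ λ_i
λ_sys = 0.000124 + 0.000000813 + 0.0000608 + 0.0000118 = 1.9741e-04 /h
MTBF = 1 / λ_sys = 5070 h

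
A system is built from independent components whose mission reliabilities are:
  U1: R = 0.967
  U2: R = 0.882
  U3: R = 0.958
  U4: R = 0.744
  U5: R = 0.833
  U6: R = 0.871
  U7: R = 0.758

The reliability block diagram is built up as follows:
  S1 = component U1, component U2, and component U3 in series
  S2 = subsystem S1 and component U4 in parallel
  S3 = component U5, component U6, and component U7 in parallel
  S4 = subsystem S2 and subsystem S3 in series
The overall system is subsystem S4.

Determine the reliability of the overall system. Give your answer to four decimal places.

0.9482

Series (U1, U2, and U3): 0.967000 × 0.882000 × 0.958000 = 0.817072
Parallel ([0.817072] and U4): 1 − (1 − 0.817072)(1 − 0.744000) = 0.953170
Parallel (U5, U6, and U7): 1 − (1 − 0.833000)(1 − 0.871000)(1 − 0.758000) = 0.994787
Series ([0.953170] and [0.994787]): 0.953170 × 0.994787 = 0.9482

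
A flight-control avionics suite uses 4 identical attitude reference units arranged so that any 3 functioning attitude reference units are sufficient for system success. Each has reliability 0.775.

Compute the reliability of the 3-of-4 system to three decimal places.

0.780

R = Σ_{i=3}^{4} C(4,i) p^i (1−p)^{4−i} with p = 0.775
C(4,3)·0.775^3·0.225^1 = 0.41894
C(4,4)·0.775^4·0.225^0 = 0.36075
Sum = 0.780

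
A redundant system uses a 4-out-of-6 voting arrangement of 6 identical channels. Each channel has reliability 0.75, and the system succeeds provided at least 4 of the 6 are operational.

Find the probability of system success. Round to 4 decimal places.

R = Σ_{i=4}^{6} C(6,i) p^i (1−p)^{6−i} with p = 0.75
C(6,4)·0.75^4·0.25^2 = 0.296631
C(6,5)·0.75^5·0.25^1 = 0.355957
C(6,6)·0.75^6·0.25^0 = 0.177979
Sum = 0.8306

0.8306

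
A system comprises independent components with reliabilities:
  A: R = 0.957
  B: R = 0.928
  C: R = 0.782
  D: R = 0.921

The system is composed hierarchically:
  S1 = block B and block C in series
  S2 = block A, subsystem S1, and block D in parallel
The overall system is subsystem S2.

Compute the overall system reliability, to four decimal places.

0.9991

Series (B and C): 0.928000 × 0.782000 = 0.725696
Parallel (A, [0.725696], and D): 1 − (1 − 0.957000)(1 − 0.725696)(1 − 0.921000) = 0.9991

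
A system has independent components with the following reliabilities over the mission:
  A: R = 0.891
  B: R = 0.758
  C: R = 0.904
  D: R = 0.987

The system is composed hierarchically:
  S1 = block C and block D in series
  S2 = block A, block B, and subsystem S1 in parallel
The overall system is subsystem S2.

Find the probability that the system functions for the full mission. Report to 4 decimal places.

0.9972

Series (C and D): 0.904000 × 0.987000 = 0.892248
Parallel (A, B, and [0.892248]): 1 − (1 − 0.891000)(1 − 0.758000)(1 − 0.892248) = 0.9972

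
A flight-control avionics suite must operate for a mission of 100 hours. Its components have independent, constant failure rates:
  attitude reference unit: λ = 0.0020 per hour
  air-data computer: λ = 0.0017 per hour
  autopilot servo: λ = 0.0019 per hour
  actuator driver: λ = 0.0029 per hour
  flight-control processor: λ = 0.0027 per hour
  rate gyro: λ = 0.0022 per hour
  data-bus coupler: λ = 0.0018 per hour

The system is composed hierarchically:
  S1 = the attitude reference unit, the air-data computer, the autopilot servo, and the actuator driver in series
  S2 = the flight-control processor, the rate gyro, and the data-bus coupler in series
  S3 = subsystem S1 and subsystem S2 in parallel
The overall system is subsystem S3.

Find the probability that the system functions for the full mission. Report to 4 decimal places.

R(attitude reference unit) = exp(−0.0020 × 100) = 0.818731
R(air-data computer) = exp(−0.0017 × 100) = 0.843665
R(autopilot servo) = exp(−0.0019 × 100) = 0.826959
R(actuator driver) = exp(−0.0029 × 100) = 0.748264
R(flight-control processor) = exp(−0.0027 × 100) = 0.763379
R(rate gyro) = exp(−0.0022 × 100) = 0.802519
R(data-bus coupler) = exp(−0.0018 × 100) = 0.835270
Series (attitude reference unit, air-data computer, autopilot servo, and actuator driver): 0.818731 × 0.843665 × 0.826959 × 0.748264 = 0.427415
Series (flight-control processor, rate gyro, and data-bus coupler): 0.763379 × 0.802519 × 0.835270 = 0.511708
Parallel ([0.427415] and [0.511708]): 1 − (1 − 0.427415)(1 − 0.511708) = 0.7204

0.7204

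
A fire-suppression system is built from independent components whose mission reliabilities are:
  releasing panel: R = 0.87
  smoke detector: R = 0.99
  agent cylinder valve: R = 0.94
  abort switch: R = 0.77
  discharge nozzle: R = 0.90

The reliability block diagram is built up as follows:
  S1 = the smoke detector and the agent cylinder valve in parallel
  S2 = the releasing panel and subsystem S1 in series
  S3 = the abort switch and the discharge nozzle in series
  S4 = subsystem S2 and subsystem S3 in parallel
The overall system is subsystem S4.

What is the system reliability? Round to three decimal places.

0.960

Parallel (smoke detector and agent cylinder valve): 1 − (1 − 0.99000)(1 − 0.94000) = 0.99940
Series (releasing panel and [0.99940]): 0.87000 × 0.99940 = 0.86948
Series (abort switch and discharge nozzle): 0.77000 × 0.90000 = 0.69300
Parallel ([0.86948] and [0.69300]): 1 − (1 − 0.86948)(1 − 0.69300) = 0.960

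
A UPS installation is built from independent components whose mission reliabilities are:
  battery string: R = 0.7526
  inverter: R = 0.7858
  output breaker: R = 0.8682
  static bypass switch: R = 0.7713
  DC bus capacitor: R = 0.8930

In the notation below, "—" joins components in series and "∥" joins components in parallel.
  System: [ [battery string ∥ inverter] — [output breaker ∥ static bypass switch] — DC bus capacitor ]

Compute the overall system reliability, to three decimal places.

Parallel (battery string and inverter): 1 − (1 − 0.75260)(1 − 0.78580) = 0.94701
Parallel (output breaker and static bypass switch): 1 − (1 − 0.86820)(1 − 0.77130) = 0.96986
Series ([0.94701], [0.96986], and DC bus capacitor): 0.94701 × 0.96986 × 0.89300 = 0.820

0.820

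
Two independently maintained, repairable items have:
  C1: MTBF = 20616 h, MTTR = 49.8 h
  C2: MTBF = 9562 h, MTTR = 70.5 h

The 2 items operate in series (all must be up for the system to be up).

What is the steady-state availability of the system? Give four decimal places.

A(C1) = MTBF/(MTBF+MTTR) = 20616/(20616+49.8) = 0.997590
A(C2) = MTBF/(MTBF+MTTR) = 9562/(9562+70.5) = 0.992681
Series availability: 0.997590 × 0.992681 = 0.9903

0.9903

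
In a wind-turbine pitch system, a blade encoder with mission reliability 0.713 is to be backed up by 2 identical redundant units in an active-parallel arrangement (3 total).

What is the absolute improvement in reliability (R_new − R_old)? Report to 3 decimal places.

0.263

R_before = 0.713
R_after = 1 − (1 − 0.713)^3 = 0.976
ΔR = 0.976 − 0.713 = 0.263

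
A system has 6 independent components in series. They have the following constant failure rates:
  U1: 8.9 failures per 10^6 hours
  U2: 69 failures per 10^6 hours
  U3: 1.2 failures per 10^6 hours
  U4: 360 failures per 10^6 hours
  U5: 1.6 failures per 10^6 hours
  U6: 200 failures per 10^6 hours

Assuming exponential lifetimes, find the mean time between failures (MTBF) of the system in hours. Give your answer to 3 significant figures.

1560

Series of exponential components: λ_sys = Σ λ_i
λ_sys = 0.0000089 + 0.000069 + 0.0000012 + 0.00036 + 0.0000016 + 0.00020 = 6.4070e-04 /h
MTBF = 1 / λ_sys = 1560 h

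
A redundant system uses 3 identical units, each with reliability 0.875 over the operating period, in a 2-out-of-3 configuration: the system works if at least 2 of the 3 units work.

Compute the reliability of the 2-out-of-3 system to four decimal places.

0.9570

R = Σ_{i=2}^{3} C(3,i) p^i (1−p)^{3−i} with p = 0.875
C(3,2)·0.875^2·0.125^1 = 0.287109
C(3,3)·0.875^3·0.125^0 = 0.669922
Sum = 0.9570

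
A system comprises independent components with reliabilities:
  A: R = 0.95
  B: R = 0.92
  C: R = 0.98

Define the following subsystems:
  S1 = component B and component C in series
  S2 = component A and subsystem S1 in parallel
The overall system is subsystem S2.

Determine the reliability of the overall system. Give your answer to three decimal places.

Series (B and C): 0.92000 × 0.98000 = 0.90160
Parallel (A and [0.90160]): 1 − (1 − 0.95000)(1 − 0.90160) = 0.995

0.995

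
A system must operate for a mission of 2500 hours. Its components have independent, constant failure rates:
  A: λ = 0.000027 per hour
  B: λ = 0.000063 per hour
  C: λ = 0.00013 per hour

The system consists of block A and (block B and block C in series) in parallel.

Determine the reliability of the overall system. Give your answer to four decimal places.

0.9750

R(A) = exp(−0.000027 × 2500) = 0.934728
R(B) = exp(−0.000063 × 2500) = 0.854277
R(C) = exp(−0.00013 × 2500) = 0.722527
Series (B and C): 0.854277 × 0.722527 = 0.617238
Parallel (A and [0.617238]): 1 − (1 − 0.934728)(1 − 0.617238) = 0.9750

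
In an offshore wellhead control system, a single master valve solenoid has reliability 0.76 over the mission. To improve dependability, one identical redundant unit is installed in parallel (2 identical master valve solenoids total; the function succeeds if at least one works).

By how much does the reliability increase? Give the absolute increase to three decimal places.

R_before = 0.76
R_after = 1 − (1 − 0.76)^2 = 0.942
ΔR = 0.942 − 0.76 = 0.182

0.182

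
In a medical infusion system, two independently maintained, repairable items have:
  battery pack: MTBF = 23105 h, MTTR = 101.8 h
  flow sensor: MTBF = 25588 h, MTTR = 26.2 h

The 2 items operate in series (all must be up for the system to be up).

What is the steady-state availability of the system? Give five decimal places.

A(battery pack) = MTBF/(MTBF+MTTR) = 23105/(23105+101.8) = 0.995613
A(flow sensor) = MTBF/(MTBF+MTTR) = 25588/(25588+26.2) = 0.998977
Series availability: 0.995613 × 0.998977 = 0.99459

0.99459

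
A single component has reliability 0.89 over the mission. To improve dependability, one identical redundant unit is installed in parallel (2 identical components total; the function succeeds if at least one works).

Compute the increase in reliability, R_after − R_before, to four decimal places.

0.0979

R_before = 0.89
R_after = 1 − (1 − 0.89)^2 = 0.9879
ΔR = 0.9879 − 0.89 = 0.0979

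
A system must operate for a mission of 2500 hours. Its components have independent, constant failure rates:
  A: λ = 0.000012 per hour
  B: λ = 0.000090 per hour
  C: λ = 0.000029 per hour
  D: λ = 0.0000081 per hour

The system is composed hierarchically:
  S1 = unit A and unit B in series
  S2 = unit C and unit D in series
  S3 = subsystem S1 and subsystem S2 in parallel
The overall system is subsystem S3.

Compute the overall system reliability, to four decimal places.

R(A) = exp(−0.000012 × 2500) = 0.970446
R(B) = exp(−0.000090 × 2500) = 0.798516
R(C) = exp(−0.000029 × 2500) = 0.930066
R(D) = exp(−0.0000081 × 2500) = 0.979954
Series (A and B): 0.970446 × 0.798516 = 0.774917
Series (C and D): 0.930066 × 0.979954 = 0.911422
Parallel ([0.774917] and [0.911422]): 1 − (1 − 0.774917)(1 − 0.911422) = 0.9801

0.9801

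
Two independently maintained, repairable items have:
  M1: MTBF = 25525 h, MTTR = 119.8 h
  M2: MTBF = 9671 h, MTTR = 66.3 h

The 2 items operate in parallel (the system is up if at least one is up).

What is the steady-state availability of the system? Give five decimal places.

0.99997

A(M1) = MTBF/(MTBF+MTTR) = 25525/(25525+119.8) = 0.995328
A(M2) = MTBF/(MTBF+MTTR) = 9671/(9671+66.3) = 0.993191
Parallel availability: 1 − (1 − 0.995328)(1 − 0.993191) = 0.99997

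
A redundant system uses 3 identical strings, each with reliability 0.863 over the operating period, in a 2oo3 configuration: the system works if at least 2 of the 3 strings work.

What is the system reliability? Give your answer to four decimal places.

R = Σ_{i=2}^{3} C(3,i) p^i (1−p)^{3−i} with p = 0.863
C(3,2)·0.863^2·0.137^1 = 0.306100
C(3,3)·0.863^3·0.137^0 = 0.642736
Sum = 0.9488

0.9488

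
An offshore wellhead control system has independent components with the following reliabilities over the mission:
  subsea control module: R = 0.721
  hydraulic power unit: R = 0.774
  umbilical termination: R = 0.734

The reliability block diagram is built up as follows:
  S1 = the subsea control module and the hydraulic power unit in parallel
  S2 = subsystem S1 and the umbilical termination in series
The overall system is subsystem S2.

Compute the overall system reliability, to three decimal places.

Parallel (subsea control module and hydraulic power unit): 1 − (1 − 0.72100)(1 − 0.77400) = 0.93695
Series ([0.93695] and umbilical termination): 0.93695 × 0.73400 = 0.688

0.688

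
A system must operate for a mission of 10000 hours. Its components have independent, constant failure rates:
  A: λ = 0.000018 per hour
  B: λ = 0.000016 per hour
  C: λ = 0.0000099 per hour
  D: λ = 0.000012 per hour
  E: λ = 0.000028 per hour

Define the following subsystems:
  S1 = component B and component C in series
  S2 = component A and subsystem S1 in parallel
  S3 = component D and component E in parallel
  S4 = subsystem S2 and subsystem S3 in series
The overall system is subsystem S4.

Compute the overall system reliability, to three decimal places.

R(A) = exp(−0.000018 × 10000) = 0.83527
R(B) = exp(−0.000016 × 10000) = 0.85214
R(C) = exp(−0.0000099 × 10000) = 0.90574
R(D) = exp(−0.000012 × 10000) = 0.88692
R(E) = exp(−0.000028 × 10000) = 0.75578
Series (B and C): 0.85214 × 0.90574 = 0.77182
Parallel (A and [0.77182]): 1 − (1 − 0.83527)(1 − 0.77182) = 0.96241
Parallel (D and E): 1 − (1 − 0.88692)(1 − 0.75578) = 0.97238
Series ([0.96241] and [0.97238]): 0.96241 × 0.97238 = 0.936

0.936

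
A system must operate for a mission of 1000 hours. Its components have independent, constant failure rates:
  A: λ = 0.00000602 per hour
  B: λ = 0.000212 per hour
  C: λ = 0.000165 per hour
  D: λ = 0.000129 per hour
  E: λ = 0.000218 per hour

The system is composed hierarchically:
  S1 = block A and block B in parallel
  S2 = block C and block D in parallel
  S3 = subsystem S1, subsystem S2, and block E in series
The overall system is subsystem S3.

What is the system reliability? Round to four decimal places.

0.7884

R(A) = exp(−0.00000602 × 1000) = 0.993998
R(B) = exp(−0.000212 × 1000) = 0.808965
R(C) = exp(−0.000165 × 1000) = 0.847894
R(D) = exp(−0.000129 × 1000) = 0.878974
R(E) = exp(−0.000218 × 1000) = 0.804125
Parallel (A and B): 1 − (1 − 0.993998)(1 − 0.808965) = 0.998853
Parallel (C and D): 1 − (1 − 0.847894)(1 − 0.878974) = 0.981591
Series ([0.998853], [0.981591], and E): 0.998853 × 0.981591 × 0.804125 = 0.7884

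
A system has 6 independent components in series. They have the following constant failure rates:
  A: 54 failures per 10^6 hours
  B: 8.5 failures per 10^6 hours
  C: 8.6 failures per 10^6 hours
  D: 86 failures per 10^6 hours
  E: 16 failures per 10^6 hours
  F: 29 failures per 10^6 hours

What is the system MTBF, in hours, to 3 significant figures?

Series of exponential components: λ_sys = Σ λ_i
λ_sys = 0.000054 + 0.0000085 + 0.0000086 + 0.000086 + 0.000016 + 0.000029 = 2.0210e-04 /h
MTBF = 1 / λ_sys = 4950 h

4950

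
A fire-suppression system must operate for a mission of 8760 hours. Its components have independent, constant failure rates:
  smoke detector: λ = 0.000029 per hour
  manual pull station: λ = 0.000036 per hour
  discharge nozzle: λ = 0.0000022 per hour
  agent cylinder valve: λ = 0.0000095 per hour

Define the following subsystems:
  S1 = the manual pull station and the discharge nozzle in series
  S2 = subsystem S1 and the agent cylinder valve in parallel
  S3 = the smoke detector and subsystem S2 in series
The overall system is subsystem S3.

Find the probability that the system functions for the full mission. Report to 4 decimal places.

0.7580

R(smoke detector) = exp(−0.000029 × 8760) = 0.775661
R(manual pull station) = exp(−0.000036 × 8760) = 0.729526
R(discharge nozzle) = exp(−0.0000022 × 8760) = 0.980913
R(agent cylinder valve) = exp(−0.0000095 × 8760) = 0.920149
Series (manual pull station and discharge nozzle): 0.729526 × 0.980913 = 0.715602
Parallel ([0.715602] and agent cylinder valve): 1 − (1 − 0.715602)(1 − 0.920149) = 0.977291
Series (smoke detector and [0.977291]): 0.775661 × 0.977291 = 0.7580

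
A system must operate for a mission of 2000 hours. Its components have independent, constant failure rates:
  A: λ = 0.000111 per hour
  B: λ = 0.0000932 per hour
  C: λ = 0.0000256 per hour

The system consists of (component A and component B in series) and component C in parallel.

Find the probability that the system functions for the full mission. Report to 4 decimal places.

R(A) = exp(−0.000111 × 2000) = 0.800915
R(B) = exp(−0.0000932 × 2000) = 0.829942
R(C) = exp(−0.0000256 × 2000) = 0.950089
Series (A and B): 0.800915 × 0.829942 = 0.664713
Parallel ([0.664713] and C): 1 − (1 − 0.664713)(1 − 0.950089) = 0.9833

0.9833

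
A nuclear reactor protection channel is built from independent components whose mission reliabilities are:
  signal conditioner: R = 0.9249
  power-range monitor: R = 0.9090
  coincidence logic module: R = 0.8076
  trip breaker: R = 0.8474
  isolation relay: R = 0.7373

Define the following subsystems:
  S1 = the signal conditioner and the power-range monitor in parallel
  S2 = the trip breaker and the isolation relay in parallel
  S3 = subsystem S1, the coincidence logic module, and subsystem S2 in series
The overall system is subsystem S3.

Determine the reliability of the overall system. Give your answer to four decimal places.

0.7699

Parallel (signal conditioner and power-range monitor): 1 − (1 − 0.924900)(1 − 0.909000) = 0.993166
Parallel (trip breaker and isolation relay): 1 − (1 − 0.847400)(1 − 0.737300) = 0.959912
Series ([0.993166], coincidence logic module, and [0.959912]): 0.993166 × 0.807600 × 0.959912 = 0.7699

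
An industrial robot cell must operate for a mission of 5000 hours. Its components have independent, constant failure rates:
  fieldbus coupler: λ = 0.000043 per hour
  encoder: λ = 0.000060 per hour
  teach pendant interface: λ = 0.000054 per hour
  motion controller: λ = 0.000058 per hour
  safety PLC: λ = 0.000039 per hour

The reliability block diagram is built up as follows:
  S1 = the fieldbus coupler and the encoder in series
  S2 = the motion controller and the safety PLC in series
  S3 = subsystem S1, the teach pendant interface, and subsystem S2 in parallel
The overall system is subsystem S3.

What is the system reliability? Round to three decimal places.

R(fieldbus coupler) = exp(−0.000043 × 5000) = 0.80654
R(encoder) = exp(−0.000060 × 5000) = 0.74082
R(teach pendant interface) = exp(−0.000054 × 5000) = 0.76338
R(motion controller) = exp(−0.000058 × 5000) = 0.74826
R(safety PLC) = exp(−0.000039 × 5000) = 0.82283
Series (fieldbus coupler and encoder): 0.80654 × 0.74082 = 0.59750
Series (motion controller and safety PLC): 0.74826 × 0.82283 = 0.61569
Parallel ([0.59750], teach pendant interface, and [0.61569]): 1 − (1 − 0.59750)(1 − 0.76338)(1 − 0.61569) = 0.963

0.963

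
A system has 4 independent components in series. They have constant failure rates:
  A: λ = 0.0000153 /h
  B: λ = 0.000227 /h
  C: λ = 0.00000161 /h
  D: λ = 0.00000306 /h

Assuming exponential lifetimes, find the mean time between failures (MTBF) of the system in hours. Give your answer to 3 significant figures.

4050

Series of exponential components: λ_sys = Σ λ_i
λ_sys = 0.0000153 + 0.000227 + 0.00000161 + 0.00000306 = 2.4697e-04 /h
MTBF = 1 / λ_sys = 4050 h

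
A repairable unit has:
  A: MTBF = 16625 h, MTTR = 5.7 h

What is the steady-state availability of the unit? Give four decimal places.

A(A) = MTBF/(MTBF+MTTR) = 16625/(16625+5.7) = 0.9997

0.9997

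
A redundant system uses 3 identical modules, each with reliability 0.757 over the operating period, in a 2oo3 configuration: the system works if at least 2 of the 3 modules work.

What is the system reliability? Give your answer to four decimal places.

R = Σ_{i=2}^{3} C(3,i) p^i (1−p)^{3−i} with p = 0.757
C(3,2)·0.757^2·0.243^1 = 0.417753
C(3,3)·0.757^3·0.243^0 = 0.433798
Sum = 0.8516

0.8516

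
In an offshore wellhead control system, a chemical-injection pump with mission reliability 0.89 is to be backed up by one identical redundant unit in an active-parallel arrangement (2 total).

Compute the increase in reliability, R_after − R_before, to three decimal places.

R_before = 0.89
R_after = 1 − (1 − 0.89)^2 = 0.988
ΔR = 0.988 − 0.89 = 0.098

0.098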